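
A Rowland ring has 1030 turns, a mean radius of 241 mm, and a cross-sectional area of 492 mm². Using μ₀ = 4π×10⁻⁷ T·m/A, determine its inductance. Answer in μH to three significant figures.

For a thin toroid, L = μ₀N²A/(2πR).
L = (4π×10⁻⁷)(1030)²(4.920×10^-4) / (2π×0.241 m) = 4.332×10^-4 H.

L ≈ 433 μH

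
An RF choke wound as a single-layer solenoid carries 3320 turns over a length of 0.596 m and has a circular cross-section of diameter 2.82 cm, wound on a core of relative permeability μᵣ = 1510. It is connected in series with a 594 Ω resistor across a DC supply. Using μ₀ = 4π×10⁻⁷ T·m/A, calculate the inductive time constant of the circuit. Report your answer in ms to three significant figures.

A = π(d/2)² = π(1.410×10^-2 m)² = 6.246×10^-4 m².
L = μ₀μᵣN²A/ℓ = (4π×10⁻⁷)(1510)(3320)²(6.246×10^-4)/(0.596) = 21.92 H.
τ = L/R = (21.92)/(594) = 3.690×10^-2 s.

τ ≈ 36.9 ms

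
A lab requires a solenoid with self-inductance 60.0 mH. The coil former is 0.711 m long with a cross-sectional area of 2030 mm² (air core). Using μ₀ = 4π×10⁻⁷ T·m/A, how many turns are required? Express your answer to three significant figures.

A = 2030 mm² = 2.030×10^-3 m².
From L = μ₀N²A/ℓ, N = √(Lℓ / (μ₀A)).
N = √[(6.000×10^-2)(0.711) / ((4π×10⁻⁷)×2.030×10^-3)] = √(1.672×10^7) ≈ 4089.4.

N ≈ 4090 turns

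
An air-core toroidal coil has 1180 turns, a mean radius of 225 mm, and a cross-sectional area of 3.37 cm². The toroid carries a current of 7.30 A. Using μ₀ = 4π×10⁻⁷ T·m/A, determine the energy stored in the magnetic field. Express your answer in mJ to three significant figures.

U ≈ 11.1 mJ

L = μ₀N²A/(2πR) = (4π×10⁻⁷)(1180)²(3.370×10^-4)/(2π×0.225) = 4.171×10^-4 H.
U = ½LI² = ½(4.171×10^-4)(7.30)² = 1.111×10^-2 J.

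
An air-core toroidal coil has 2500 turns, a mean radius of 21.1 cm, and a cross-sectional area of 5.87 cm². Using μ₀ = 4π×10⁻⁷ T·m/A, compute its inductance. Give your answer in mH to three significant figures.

For a thin toroid, L = μ₀N²A/(2πR).
L = (4π×10⁻⁷)(2500)²(5.870×10^-4) / (2π×0.211 m) = 3.477×10^-3 H.

L ≈ 3.48 mH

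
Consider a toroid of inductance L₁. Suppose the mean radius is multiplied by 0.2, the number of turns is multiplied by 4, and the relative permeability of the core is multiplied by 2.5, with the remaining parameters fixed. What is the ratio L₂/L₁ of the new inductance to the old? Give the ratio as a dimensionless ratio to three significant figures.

L₂/L₁ = 200

For a toroid, L ∝ μᵣN²A/R.
L₂/L₁ = (0.2)^-1 × (4)^2 × (2.5) = 200.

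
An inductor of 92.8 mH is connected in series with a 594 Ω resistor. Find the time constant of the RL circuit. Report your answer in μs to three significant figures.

τ ≈ 156 μs

τ = L/R = (9.280×10^-2 H)/(594 Ω) = 1.562×10^-4 s.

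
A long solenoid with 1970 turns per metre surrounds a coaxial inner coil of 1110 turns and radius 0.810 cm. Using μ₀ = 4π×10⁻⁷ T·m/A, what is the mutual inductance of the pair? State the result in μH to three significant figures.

M ≈ 566 μH

The outer solenoid produces a uniform field B₁ = μ₀n₁I₁ across the inner coil,
so the flux linkage is N₂Φ = N₂B₁A₂ = μ₀n₁N₂A₂·I₁, giving M = μ₀n₁N₂A₂.
A₂ = πr² = π(8.100×10^-3 m)² = 2.061×10^-4 m².
M = (4π×10⁻⁷)(1970)(1110)(2.061×10^-4) = 5.664×10^-4 H.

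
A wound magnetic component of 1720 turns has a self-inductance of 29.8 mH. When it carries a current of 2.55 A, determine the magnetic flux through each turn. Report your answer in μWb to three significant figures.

Φ_B ≈ 44.2 μWb

From L = NΦ_B/I, the flux per turn is Φ_B = LI/N.
Φ_B = (2.980×10^-2 H)(2.55 A)/1720 = 4.418×10^-5 Wb.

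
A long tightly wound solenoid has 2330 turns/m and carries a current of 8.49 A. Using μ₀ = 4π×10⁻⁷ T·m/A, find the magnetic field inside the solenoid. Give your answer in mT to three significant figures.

Inside a long solenoid, B = μ₀nI.
B = (4π×10⁻⁷)(2.330×10^3 m⁻¹)(8.49 A) = 2.486×10^-2 T.

B ≈ 24.9 mT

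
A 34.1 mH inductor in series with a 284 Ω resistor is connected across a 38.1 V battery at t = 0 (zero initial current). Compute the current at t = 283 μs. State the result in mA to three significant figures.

I ≈ 121 mA

τ = L/R = 3.410×10^-2/284 = 1.201×10^-4 s; final current I_∞ = ε/R = 38.1/284 = 0.1342 A.
I(t) = I_∞(1 − e^(−t/τ)) with t/τ = 2.357.
I = (0.1342)(1 − e^(−2.357)) = 0.1214 A.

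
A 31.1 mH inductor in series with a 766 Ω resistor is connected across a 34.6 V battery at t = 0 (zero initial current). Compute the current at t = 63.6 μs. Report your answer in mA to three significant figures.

I ≈ 35.7 mA

τ = L/R = 3.110×10^-2/766 = 4.060×10^-5 s; final current I_∞ = ε/R = 34.6/766 = 4.517×10^-2 A.
I(t) = I_∞(1 − e^(−t/τ)) with t/τ = 1.566.
I = (4.517×10^-2)(1 − e^(−1.566)) = 3.574×10^-2 A.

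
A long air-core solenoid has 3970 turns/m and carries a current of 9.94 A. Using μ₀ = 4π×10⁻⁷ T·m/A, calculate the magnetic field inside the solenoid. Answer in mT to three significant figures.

B ≈ 49.6 mT

Inside a long solenoid, B = μ₀nI.
B = (4π×10⁻⁷)(3.970×10^3 m⁻¹)(9.94 A) = 4.959×10^-2 T.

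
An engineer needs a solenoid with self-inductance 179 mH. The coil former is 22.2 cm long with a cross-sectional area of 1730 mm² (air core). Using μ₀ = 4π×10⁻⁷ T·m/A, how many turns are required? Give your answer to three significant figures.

N ≈ 4280 turns

A = 1730 mm² = 1.730×10^-3 m².
From L = μ₀N²A/ℓ, N = √(Lℓ / (μ₀A)).
N = √[(0.179)(0.222) / ((4π×10⁻⁷)×1.730×10^-3)] = √(1.828×10^7) ≈ 4275.4.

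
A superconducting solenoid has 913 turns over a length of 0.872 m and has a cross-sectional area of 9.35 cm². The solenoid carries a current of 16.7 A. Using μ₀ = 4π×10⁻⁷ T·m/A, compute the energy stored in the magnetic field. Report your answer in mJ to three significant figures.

U ≈ 157 mJ

A = 9.35 cm² = 9.350×10^-4 m².
L = μ₀N²A/ℓ = (4π×10⁻⁷)(913)²(9.350×10^-4)/(0.872) = 1.123×10^-3 H.
U = ½LI² = ½(1.123×10^-3)(16.7)² = 0.1566 J.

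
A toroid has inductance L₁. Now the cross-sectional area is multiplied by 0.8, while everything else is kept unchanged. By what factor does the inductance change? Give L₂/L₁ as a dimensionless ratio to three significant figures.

For a toroid, L ∝ μᵣN²A/R.
L₂/L₁ = (0.8) = 0.800.

L₂/L₁ = 0.800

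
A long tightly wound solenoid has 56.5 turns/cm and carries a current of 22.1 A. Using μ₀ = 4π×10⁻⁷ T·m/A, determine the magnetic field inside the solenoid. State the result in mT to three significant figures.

Inside a long solenoid, B = μ₀nI.
B = (4π×10⁻⁷)(5.650×10^3 m⁻¹)(22.1 A) = 0.1569 T.

B ≈ 157 mT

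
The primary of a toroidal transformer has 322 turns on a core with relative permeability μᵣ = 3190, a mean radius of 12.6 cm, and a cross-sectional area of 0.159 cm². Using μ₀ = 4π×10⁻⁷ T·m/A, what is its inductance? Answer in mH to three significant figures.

For a thin toroid, L = μ₀μᵣN²A/(2πR).
L = (4π×10⁻⁷)(3190)(322)²(1.590×10^-5) / (2π×0.126 m) = 8.348×10^-3 H.

L ≈ 8.35 mH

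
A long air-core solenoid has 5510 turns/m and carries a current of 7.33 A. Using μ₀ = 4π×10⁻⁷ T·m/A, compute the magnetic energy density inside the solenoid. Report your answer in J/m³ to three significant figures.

u ≈ 1020 J/m³

B = μ₀nI = (4π×10⁻⁷)(5.510×10^3)(7.33) = 5.075×10^-2 T.
u = B²/(2μ₀) = (5.075×10^-2)²/(2×4π×10⁻⁷) = 1.0249×10^3 J/m³.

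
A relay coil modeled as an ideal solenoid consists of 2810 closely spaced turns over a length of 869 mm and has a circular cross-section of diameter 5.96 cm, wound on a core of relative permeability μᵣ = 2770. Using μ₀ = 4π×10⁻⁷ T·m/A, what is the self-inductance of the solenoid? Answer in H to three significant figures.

A = π(d/2)² = π(2.980×10^-2 m)² = 2.790×10^-3 m².
For a long solenoid, L = μ₀μᵣN²A/ℓ.
L = (4π×10⁻⁷)(2770)(2810)²(2.790×10^-3)/(0.869 m) = 88.24 H.

L ≈ 88.2 H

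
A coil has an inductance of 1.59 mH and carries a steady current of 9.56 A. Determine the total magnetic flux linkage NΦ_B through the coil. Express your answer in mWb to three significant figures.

From L = NΦ_B/I, the flux linkage is NΦ_B = LI.
NΦ_B = (1.590×10^-3 H)(9.56 A) = 1.520×10^-2 Wb.

NΦ_B ≈ 15.2 mWb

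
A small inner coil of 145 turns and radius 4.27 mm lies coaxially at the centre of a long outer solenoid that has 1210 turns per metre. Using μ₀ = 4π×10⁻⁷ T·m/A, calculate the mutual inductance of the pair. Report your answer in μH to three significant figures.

M ≈ 12.6 μH

The outer solenoid produces a uniform field B₁ = μ₀n₁I₁ across the inner coil,
so the flux linkage is N₂Φ = N₂B₁A₂ = μ₀n₁N₂A₂·I₁, giving M = μ₀n₁N₂A₂.
A₂ = πr² = π(4.270×10^-3 m)² = 5.728×10^-5 m².
M = (4π×10⁻⁷)(1210)(145)(5.728×10^-5) = 1.263×10^-5 H.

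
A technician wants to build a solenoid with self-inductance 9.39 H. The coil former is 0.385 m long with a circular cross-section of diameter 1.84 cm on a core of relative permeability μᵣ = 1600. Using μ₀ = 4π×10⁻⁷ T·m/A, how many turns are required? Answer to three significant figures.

A = π(d/2)² = π(9.200×10^-3 m)² = 2.659×10^-4 m².
From L = μ₀μᵣN²A/ℓ, N = √(Lℓ / (μ₀μᵣA)).
N = √[(9.39)(0.385) / ((4π×10⁻⁷)(1600)×2.659×10^-4)] = √(6.762×10^6) ≈ 2600.4.

N ≈ 2600 turns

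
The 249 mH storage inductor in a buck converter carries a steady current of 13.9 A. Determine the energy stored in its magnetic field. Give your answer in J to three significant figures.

Stored magnetic energy: U = ½LI².
U = ½(0.249 H)(13.9 A)² = 24.05 J.

U ≈ 24.1 J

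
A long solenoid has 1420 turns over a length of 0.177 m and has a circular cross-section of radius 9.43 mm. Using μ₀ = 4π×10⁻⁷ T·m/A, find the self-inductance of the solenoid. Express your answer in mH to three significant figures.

L ≈ 4.00 mH

A = πr² = π(9.430×10^-3 m)² = 2.794×10^-4 m².
For a long solenoid, L = μ₀N²A/ℓ.
L = (4π×10⁻⁷)(1420)²(2.794×10^-4)/(0.177 m) = 3.999×10^-3 H.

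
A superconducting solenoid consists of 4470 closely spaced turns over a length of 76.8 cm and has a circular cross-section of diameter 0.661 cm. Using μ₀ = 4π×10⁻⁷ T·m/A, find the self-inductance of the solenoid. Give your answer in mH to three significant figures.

L ≈ 1.12 mH

A = π(d/2)² = π(3.305×10^-3 m)² = 3.432×10^-5 m².
For a long solenoid, L = μ₀N²A/ℓ.
L = (4π×10⁻⁷)(4470)²(3.432×10^-5)/(0.768 m) = 1.122×10^-3 H.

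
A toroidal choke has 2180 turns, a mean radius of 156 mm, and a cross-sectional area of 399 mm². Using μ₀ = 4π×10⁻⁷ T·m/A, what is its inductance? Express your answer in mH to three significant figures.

L ≈ 2.43 mH

For a thin toroid, L = μ₀N²A/(2πR).
L = (4π×10⁻⁷)(2180)²(3.990×10^-4) / (2π×0.156 m) = 2.431×10^-3 H.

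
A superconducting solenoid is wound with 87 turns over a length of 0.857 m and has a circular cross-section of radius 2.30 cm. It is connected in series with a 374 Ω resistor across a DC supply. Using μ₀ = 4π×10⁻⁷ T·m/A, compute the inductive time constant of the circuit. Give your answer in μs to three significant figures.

τ ≈ 0.0493 μs

A = πr² = π(2.300×10^-2 m)² = 1.662×10^-3 m².
L = μ₀N²A/ℓ = (4π×10⁻⁷)(87)²(1.662×10^-3)/(0.857) = 1.844×10^-5 H.
τ = L/R = (1.844×10^-5)/(374) = 4.932×10^-8 s.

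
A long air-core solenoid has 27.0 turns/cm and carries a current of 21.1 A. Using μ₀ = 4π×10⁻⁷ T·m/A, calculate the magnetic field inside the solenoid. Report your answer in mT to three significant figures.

Inside a long solenoid, B = μ₀nI.
B = (4π×10⁻⁷)(2.700×10^3 m⁻¹)(21.1 A) = 7.159×10^-2 T.

B ≈ 71.6 mT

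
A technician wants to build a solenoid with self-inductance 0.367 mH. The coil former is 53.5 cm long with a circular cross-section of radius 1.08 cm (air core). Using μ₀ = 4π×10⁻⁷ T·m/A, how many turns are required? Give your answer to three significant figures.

A = πr² = π(1.080×10^-2 m)² = 3.664×10^-4 m².
From L = μ₀N²A/ℓ, N = √(Lℓ / (μ₀A)).
N = √[(3.670×10^-4)(0.535) / ((4π×10⁻⁷)×3.664×10^-4)] = √(4.264×10^5) ≈ 653.0.

N ≈ 653 turns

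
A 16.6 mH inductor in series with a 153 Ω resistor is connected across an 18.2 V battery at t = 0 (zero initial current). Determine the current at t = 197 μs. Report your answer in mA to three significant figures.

τ = L/R = 1.660×10^-2/153 = 1.08497×10^-4 s; final current I_∞ = ε/R = 18.2/153 = 0.119 A.
I(t) = I_∞(1 − e^(−t/τ)) with t/τ = 1.816.
I = (0.119)(1 − e^(−1.816)) = 9.960×10^-2 A.

I ≈ 99.6 mA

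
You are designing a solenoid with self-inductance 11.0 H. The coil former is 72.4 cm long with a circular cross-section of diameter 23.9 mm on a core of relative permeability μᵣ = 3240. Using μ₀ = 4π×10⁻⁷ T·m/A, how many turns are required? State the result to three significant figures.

N ≈ 2090 turns

A = π(d/2)² = π(1.195×10^-2 m)² = 4.486×10^-4 m².
From L = μ₀μᵣN²A/ℓ, N = √(Lℓ / (μ₀μᵣA)).
N = √[(11)(0.724) / ((4π×10⁻⁷)(3240)×4.486×10^-4)] = √(4.360×10^6) ≈ 2088.1.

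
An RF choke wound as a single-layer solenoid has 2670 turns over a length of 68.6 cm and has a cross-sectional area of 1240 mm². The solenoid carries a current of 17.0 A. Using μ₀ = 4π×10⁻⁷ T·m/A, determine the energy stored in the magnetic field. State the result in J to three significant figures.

U ≈ 2.34 J

A = 1240 mm² = 1.240×10^-3 m².
L = μ₀N²A/ℓ = (4π×10⁻⁷)(2670)²(1.240×10^-3)/(0.686) = 1.619×10^-2 H.
U = ½LI² = ½(1.619×10^-2)(17.0)² = 2.34 J.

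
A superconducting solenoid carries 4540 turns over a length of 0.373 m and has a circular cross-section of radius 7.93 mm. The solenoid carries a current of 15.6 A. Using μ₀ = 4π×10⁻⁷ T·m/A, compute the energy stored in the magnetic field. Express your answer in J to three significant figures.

A = πr² = π(7.930×10^-3 m)² = 1.976×10^-4 m².
L = μ₀N²A/ℓ = (4π×10⁻⁷)(4540)²(1.976×10^-4)/(0.373) = 1.372×10^-2 H.
U = ½LI² = ½(1.372×10^-2)(15.6)² = 1.669 J.

U ≈ 1.67 J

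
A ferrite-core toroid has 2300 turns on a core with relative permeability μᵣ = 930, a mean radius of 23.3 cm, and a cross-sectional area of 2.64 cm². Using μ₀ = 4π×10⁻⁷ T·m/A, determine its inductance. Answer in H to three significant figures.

L ≈ 1.11 H

For a thin toroid, L = μ₀μᵣN²A/(2πR).
L = (4π×10⁻⁷)(930)(2300)²(2.640×10^-4) / (2π×0.233 m) = 1.1149 H.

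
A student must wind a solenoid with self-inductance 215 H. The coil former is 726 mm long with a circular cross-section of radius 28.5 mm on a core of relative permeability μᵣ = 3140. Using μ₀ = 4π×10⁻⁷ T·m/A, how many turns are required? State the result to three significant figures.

N ≈ 3940 turns

A = πr² = π(2.850×10^-2 m)² = 2.552×10^-3 m².
From L = μ₀μᵣN²A/ℓ, N = √(Lℓ / (μ₀μᵣA)).
N = √[(215)(0.726) / ((4π×10⁻⁷)(3140)×2.552×10^-3)] = √(1.550×10^7) ≈ 3937.3.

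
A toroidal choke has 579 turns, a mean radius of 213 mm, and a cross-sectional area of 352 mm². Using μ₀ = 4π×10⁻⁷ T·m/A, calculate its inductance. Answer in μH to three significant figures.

L ≈ 111 μH

For a thin toroid, L = μ₀N²A/(2πR).
L = (4π×10⁻⁷)(579)²(3.520×10^-4) / (2π×0.213 m) = 1.108×10^-4 H.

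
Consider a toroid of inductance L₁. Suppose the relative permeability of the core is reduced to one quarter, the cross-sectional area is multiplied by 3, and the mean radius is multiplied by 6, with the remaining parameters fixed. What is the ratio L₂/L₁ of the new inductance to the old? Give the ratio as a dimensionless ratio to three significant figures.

For a toroid, L ∝ μᵣN²A/R.
L₂/L₁ = (0.25) × (3) × (6)^-1 = 0.125.

L₂/L₁ = 0.125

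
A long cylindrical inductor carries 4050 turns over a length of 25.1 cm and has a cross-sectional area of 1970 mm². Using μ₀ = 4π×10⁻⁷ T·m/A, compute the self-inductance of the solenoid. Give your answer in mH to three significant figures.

L ≈ 162 mH

A = 1970 mm² = 1.970×10^-3 m².
For a long solenoid, L = μ₀N²A/ℓ.
L = (4π×10⁻⁷)(4050)²(1.970×10^-3)/(0.251 m) = 0.1618 H.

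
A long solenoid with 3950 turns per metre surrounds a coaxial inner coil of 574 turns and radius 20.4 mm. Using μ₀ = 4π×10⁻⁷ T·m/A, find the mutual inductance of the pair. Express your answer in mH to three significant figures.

M ≈ 3.73 mH

The outer solenoid produces a uniform field B₁ = μ₀n₁I₁ across the inner coil,
so the flux linkage is N₂Φ = N₂B₁A₂ = μ₀n₁N₂A₂·I₁, giving M = μ₀n₁N₂A₂.
A₂ = πr² = π(2.040×10^-2 m)² = 1.307×10^-3 m².
M = (4π×10⁻⁷)(3950)(574)(1.307×10^-3) = 3.725×10^-3 H.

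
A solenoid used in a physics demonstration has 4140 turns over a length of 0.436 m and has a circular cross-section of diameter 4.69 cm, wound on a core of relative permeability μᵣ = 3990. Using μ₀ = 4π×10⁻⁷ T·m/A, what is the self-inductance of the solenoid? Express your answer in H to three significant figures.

L ≈ 341 H

A = π(d/2)² = π(2.345×10^-2 m)² = 1.728×10^-3 m².
For a long solenoid, L = μ₀μᵣN²A/ℓ.
L = (4π×10⁻⁷)(3990)(4140)²(1.728×10^-3)/(0.436 m) = 340.5 H.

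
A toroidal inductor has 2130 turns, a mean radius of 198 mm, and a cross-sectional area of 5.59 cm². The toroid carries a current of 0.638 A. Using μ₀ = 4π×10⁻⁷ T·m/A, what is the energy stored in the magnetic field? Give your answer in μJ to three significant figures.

L = μ₀N²A/(2πR) = (4π×10⁻⁷)(2130)²(5.590×10^-4)/(2π×0.198) = 2.562×10^-3 H.
U = ½LI² = ½(2.562×10^-3)(0.638)² = 5.214×10^-4 J.

U ≈ 521 μJ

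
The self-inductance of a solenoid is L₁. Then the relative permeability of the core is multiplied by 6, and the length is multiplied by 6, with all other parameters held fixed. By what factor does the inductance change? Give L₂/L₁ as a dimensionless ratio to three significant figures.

For a solenoid, L ∝ μᵣN²A/ℓ.
L₂/L₁ = (6) × (6)^-1 = 1.00.

L₂/L₁ = 1.00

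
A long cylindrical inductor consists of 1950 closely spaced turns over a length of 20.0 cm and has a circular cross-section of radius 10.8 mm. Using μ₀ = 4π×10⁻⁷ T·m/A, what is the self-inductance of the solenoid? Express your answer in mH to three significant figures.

L ≈ 8.75 mH

A = πr² = π(1.080×10^-2 m)² = 3.664×10^-4 m².
For a long solenoid, L = μ₀N²A/ℓ.
L = (4π×10⁻⁷)(1950)²(3.664×10^-4)/(0.2 m) = 8.7548×10^-3 H.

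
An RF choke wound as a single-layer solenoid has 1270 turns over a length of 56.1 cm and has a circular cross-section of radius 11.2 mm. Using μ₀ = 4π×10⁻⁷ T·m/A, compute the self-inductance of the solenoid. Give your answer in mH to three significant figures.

L ≈ 1.42 mH

A = πr² = π(1.120×10^-2 m)² = 3.941×10^-4 m².
For a long solenoid, L = μ₀N²A/ℓ.
L = (4π×10⁻⁷)(1270)²(3.941×10^-4)/(0.561 m) = 1.424×10^-3 H.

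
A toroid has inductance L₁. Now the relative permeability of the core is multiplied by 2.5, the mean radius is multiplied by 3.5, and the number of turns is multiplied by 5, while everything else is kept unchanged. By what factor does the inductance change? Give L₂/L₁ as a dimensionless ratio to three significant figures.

For a toroid, L ∝ μᵣN²A/R.
L₂/L₁ = (2.5) × (3.5)^-1 × (5)^2 = 17.9.

L₂/L₁ = 17.9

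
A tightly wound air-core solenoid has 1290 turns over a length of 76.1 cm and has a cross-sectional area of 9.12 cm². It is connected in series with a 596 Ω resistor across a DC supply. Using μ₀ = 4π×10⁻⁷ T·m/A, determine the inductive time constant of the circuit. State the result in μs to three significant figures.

A = 9.12 cm² = 9.120×10^-4 m².
L = μ₀N²A/ℓ = (4π×10⁻⁷)(1290)²(9.120×10^-4)/(0.761) = 2.506×10^-3 H.
τ = L/R = (2.506×10^-3)/(596) = 4.2049×10^-6 s.

τ ≈ 4.20 μs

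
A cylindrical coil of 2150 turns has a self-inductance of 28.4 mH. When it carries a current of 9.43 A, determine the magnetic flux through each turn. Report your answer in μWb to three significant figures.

From L = NΦ_B/I, the flux per turn is Φ_B = LI/N.
Φ_B = (2.840×10^-2 H)(9.43 A)/2150 = 1.246×10^-4 Wb.

Φ_B ≈ 125 μWb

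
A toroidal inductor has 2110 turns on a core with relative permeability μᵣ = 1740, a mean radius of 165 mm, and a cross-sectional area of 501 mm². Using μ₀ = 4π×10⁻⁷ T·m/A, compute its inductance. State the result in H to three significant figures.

L ≈ 4.70 H

For a thin toroid, L = μ₀μᵣN²A/(2πR).
L = (4π×10⁻⁷)(1740)(2110)²(5.010×10^-4) / (2π×0.165 m) = 4.704 H.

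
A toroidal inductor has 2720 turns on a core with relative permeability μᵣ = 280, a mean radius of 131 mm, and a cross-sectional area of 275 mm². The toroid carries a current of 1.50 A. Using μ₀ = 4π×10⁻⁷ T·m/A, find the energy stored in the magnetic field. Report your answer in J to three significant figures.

L = μ₀μᵣN²A/(2πR) = (4π×10⁻⁷)(280)(2720)²(2.750×10^-4)/(2π×0.131) = 0.8697 H.
U = ½LI² = ½(0.8697)(1.50)² = 0.97845 J.

U ≈ 0.978 J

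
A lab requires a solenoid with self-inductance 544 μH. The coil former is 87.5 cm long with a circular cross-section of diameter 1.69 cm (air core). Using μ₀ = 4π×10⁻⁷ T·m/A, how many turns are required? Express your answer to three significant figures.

A = π(d/2)² = π(8.450×10^-3 m)² = 2.243×10^-4 m².
From L = μ₀N²A/ℓ, N = √(Lℓ / (μ₀A)).
N = √[(5.440×10^-4)(0.875) / ((4π×10⁻⁷)×2.243×10^-4)] = √(1.689×10^6) ≈ 1299.5.

N ≈ 1300 turns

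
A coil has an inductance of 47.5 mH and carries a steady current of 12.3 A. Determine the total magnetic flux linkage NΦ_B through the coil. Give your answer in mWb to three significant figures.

From L = NΦ_B/I, the flux linkage is NΦ_B = LI.
NΦ_B = (4.750×10^-2 H)(12.3 A) = 0.5843 Wb.

NΦ_B ≈ 584 mWb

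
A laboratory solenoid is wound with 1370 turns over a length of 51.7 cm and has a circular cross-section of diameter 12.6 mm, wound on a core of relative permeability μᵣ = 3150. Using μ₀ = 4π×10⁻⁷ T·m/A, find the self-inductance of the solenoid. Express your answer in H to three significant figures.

L ≈ 1.79 H

A = π(d/2)² = π(6.300×10^-3 m)² = 1.247×10^-4 m².
For a long solenoid, L = μ₀μᵣN²A/ℓ.
L = (4π×10⁻⁷)(3150)(1370)²(1.247×10^-4)/(0.517 m) = 1.792 H.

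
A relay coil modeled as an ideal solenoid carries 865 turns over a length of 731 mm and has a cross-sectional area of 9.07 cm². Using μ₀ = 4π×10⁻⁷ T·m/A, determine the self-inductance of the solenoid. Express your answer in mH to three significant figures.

A = 9.07 cm² = 9.070×10^-4 m².
For a long solenoid, L = μ₀N²A/ℓ.
L = (4π×10⁻⁷)(865)²(9.070×10^-4)/(0.731 m) = 1.167×10^-3 H.

L ≈ 1.17 mH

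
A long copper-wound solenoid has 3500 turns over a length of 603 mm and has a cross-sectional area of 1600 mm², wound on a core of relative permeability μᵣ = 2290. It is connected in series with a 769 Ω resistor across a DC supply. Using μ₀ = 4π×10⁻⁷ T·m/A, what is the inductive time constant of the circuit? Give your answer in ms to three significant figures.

A = 1600 mm² = 1.600×10^-3 m².
L = μ₀μᵣN²A/ℓ = (4π×10⁻⁷)(2290)(3500)²(1.600×10^-3)/(0.603) = 93.54 H.
τ = L/R = (93.54)/(769) = 0.1216 s.

τ ≈ 122 ms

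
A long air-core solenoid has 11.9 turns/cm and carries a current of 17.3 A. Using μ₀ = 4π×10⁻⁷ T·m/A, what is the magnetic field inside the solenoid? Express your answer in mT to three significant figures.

Inside a long solenoid, B = μ₀nI.
B = (4π×10⁻⁷)(1.190×10^3 m⁻¹)(17.3 A) = 2.587×10^-2 T.

B ≈ 25.9 mT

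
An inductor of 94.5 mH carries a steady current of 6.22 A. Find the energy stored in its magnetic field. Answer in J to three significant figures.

U ≈ 1.83 J

Stored magnetic energy: U = ½LI².
U = ½(9.450×10^-2 H)(6.22 A)² = 1.828 J.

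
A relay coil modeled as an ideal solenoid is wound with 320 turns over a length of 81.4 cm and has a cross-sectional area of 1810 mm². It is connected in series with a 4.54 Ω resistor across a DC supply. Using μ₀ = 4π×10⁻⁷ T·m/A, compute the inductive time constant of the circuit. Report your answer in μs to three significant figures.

τ ≈ 63.0 μs

A = 1810 mm² = 1.810×10^-3 m².
L = μ₀N²A/ℓ = (4π×10⁻⁷)(320)²(1.810×10^-3)/(0.814) = 2.861×10^-4 H.
τ = L/R = (2.861×10^-4)/(4.54) = 6.302×10^-5 s.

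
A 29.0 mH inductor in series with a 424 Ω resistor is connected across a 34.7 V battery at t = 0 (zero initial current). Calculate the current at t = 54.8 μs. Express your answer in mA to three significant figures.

τ = L/R = 2.900×10^-2/424 = 6.840×10^-5 s; final current I_∞ = ε/R = 34.7/424 = 8.184×10^-2 A.
I(t) = I_∞(1 − e^(−t/τ)) with t/τ = 0.801.
I = (8.184×10^-2)(1 − e^(−0.801)) = 4.511×10^-2 A.

I ≈ 45.1 mA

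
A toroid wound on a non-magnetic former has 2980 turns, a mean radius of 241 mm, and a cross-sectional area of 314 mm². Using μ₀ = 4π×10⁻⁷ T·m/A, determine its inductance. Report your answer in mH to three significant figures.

For a thin toroid, L = μ₀N²A/(2πR).
L = (4π×10⁻⁷)(2980)²(3.140×10^-4) / (2π×0.241 m) = 2.314×10^-3 H.

L ≈ 2.31 mH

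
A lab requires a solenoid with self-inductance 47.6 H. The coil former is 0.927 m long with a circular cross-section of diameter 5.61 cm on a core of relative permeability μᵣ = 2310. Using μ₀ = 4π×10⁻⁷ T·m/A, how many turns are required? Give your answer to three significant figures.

A = π(d/2)² = π(2.805×10^-2 m)² = 2.472×10^-3 m².
From L = μ₀μᵣN²A/ℓ, N = √(Lℓ / (μ₀μᵣA)).
N = √[(47.6)(0.927) / ((4π×10⁻⁷)(2310)×2.472×10^-3)] = √(6.150×10^6) ≈ 2479.8.

N ≈ 2480 turns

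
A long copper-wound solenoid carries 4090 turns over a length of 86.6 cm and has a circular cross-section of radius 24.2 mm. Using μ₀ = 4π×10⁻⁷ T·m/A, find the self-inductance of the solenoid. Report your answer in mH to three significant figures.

L ≈ 44.7 mH

A = πr² = π(2.420×10^-2 m)² = 1.840×10^-3 m².
For a long solenoid, L = μ₀N²A/ℓ.
L = (4π×10⁻⁷)(4090)²(1.840×10^-3)/(0.866 m) = 4.466×10^-2 H.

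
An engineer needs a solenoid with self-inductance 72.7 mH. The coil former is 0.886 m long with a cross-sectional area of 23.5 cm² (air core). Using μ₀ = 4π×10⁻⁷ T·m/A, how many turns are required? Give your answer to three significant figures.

N ≈ 4670 turns

A = 23.5 cm² = 2.350×10^-3 m².
From L = μ₀N²A/ℓ, N = √(Lℓ / (μ₀A)).
N = √[(7.270×10^-2)(0.886) / ((4π×10⁻⁷)×2.350×10^-3)] = √(2.181×10^7) ≈ 4670.3.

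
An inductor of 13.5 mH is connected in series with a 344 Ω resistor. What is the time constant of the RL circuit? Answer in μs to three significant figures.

τ = L/R = (1.350×10^-2 H)/(344 Ω) = 3.924×10^-5 s.

τ ≈ 39.2 μs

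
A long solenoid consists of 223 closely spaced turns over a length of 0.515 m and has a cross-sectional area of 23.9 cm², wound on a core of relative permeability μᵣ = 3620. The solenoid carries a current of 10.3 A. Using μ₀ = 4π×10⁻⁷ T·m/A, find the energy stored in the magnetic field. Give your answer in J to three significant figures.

A = 23.9 cm² = 2.390×10^-3 m².
L = μ₀μᵣN²A/ℓ = (4π×10⁻⁷)(3620)(223)²(2.390×10^-3)/(0.515) = 1.05 H.
U = ½LI² = ½(1.05)(10.3)² = 55.69 J.

U ≈ 55.7 J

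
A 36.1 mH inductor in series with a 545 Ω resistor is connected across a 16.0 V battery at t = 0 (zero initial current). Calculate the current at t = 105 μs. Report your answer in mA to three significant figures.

I ≈ 23.3 mA

τ = L/R = 3.610×10^-2/545 = 6.624×10^-5 s; final current I_∞ = ε/R = 16.0/545 = 2.936×10^-2 A.
I(t) = I_∞(1 − e^(−t/τ)) with t/τ = 1.585.
I = (2.936×10^-2)(1 − e^(−1.585)) = 2.334×10^-2 A.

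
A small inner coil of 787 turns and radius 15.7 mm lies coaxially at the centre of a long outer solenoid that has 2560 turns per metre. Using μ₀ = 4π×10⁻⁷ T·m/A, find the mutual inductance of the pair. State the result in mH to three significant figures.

M ≈ 1.96 mH

The outer solenoid produces a uniform field B₁ = μ₀n₁I₁ across the inner coil,
so the flux linkage is N₂Φ = N₂B₁A₂ = μ₀n₁N₂A₂·I₁, giving M = μ₀n₁N₂A₂.
A₂ = πr² = π(1.570×10^-2 m)² = 7.744×10^-4 m².
M = (4π×10⁻⁷)(2560)(787)(7.744×10^-4) = 1.961×10^-3 H.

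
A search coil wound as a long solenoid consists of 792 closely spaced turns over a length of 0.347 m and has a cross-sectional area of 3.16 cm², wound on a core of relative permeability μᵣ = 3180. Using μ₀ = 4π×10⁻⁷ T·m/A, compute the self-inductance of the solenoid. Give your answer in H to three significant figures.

L ≈ 2.28 H

A = 3.16 cm² = 3.160×10^-4 m².
For a long solenoid, L = μ₀μᵣN²A/ℓ.
L = (4π×10⁻⁷)(3180)(792)²(3.160×10^-4)/(0.347 m) = 2.283 H.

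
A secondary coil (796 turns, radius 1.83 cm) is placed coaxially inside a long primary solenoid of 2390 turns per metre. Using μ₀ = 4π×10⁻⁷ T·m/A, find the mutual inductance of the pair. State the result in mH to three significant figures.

M ≈ 2.52 mH

The outer solenoid produces a uniform field B₁ = μ₀n₁I₁ across the inner coil,
so the flux linkage is N₂Φ = N₂B₁A₂ = μ₀n₁N₂A₂·I₁, giving M = μ₀n₁N₂A₂.
A₂ = πr² = π(1.830×10^-2 m)² = 1.052×10^-3 m².
M = (4π×10⁻⁷)(2390)(796)(1.052×10^-3) = 2.515×10^-3 H.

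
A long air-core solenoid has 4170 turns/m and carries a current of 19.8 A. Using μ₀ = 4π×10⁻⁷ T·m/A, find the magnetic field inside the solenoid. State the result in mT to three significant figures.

B ≈ 104 mT

Inside a long solenoid, B = μ₀nI.
B = (4π×10⁻⁷)(4.170×10^3 m⁻¹)(19.8 A) = 0.1038 T.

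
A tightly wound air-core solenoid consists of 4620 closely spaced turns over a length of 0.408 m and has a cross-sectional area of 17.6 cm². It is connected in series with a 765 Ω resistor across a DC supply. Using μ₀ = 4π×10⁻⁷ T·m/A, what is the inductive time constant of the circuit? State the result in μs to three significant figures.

τ ≈ 151 μs

A = 17.6 cm² = 1.760×10^-3 m².
L = μ₀N²A/ℓ = (4π×10⁻⁷)(4620)²(1.760×10^-3)/(0.408) = 0.1157 H.
τ = L/R = (0.1157)/(765) = 1.512×10^-4 s.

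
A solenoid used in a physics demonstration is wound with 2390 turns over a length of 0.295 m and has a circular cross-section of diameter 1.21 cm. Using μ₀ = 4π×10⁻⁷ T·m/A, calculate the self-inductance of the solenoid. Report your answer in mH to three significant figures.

A = π(d/2)² = π(6.050×10^-3 m)² = 1.150×10^-4 m².
For a long solenoid, L = μ₀N²A/ℓ.
L = (4π×10⁻⁷)(2390)²(1.150×10^-4)/(0.295 m) = 2.798×10^-3 H.

L ≈ 2.80 mH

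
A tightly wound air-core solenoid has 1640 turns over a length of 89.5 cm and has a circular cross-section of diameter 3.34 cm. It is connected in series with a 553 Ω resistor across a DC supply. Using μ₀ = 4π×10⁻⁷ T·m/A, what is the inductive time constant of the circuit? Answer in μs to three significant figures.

A = π(d/2)² = π(1.670×10^-2 m)² = 8.762×10^-4 m².
L = μ₀N²A/ℓ = (4π×10⁻⁷)(1640)²(8.762×10^-4)/(0.895) = 3.309×10^-3 H.
τ = L/R = (3.309×10^-3)/(553) = 5.983×10^-6 s.

τ ≈ 5.98 μs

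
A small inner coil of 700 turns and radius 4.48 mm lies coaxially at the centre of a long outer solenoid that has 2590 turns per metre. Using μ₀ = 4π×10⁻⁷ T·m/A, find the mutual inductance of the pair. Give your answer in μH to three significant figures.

The outer solenoid produces a uniform field B₁ = μ₀n₁I₁ across the inner coil,
so the flux linkage is N₂Φ = N₂B₁A₂ = μ₀n₁N₂A₂·I₁, giving M = μ₀n₁N₂A₂.
A₂ = πr² = π(4.480×10^-3 m)² = 6.305×10^-5 m².
M = (4π×10⁻⁷)(2590)(700)(6.305×10^-5) = 1.437×10^-4 H.

M ≈ 144 μH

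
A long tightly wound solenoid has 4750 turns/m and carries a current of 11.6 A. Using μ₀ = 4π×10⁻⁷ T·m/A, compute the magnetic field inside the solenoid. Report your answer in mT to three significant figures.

B ≈ 69.2 mT

Inside a long solenoid, B = μ₀nI.
B = (4π×10⁻⁷)(4.750×10^3 m⁻¹)(11.6 A) = 6.924×10^-2 T.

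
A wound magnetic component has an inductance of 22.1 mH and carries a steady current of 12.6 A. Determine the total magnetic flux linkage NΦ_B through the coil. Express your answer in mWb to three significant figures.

From L = NΦ_B/I, the flux linkage is NΦ_B = LI.
NΦ_B = (2.210×10^-2 H)(12.6 A) = 0.27846 Wb.

NΦ_B ≈ 278 mWb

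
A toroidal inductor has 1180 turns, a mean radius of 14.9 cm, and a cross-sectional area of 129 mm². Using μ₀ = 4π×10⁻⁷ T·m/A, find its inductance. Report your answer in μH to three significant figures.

L ≈ 241 μH

For a thin toroid, L = μ₀N²A/(2πR).
L = (4π×10⁻⁷)(1180)²(1.290×10^-4) / (2π×0.149 m) = 2.411×10^-4 H.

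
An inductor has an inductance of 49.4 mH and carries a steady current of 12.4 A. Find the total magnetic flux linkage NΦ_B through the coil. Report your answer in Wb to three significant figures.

NΦ_B ≈ 0.613 Wb

From L = NΦ_B/I, the flux linkage is NΦ_B = LI.
NΦ_B = (4.940×10^-2 H)(12.4 A) = 0.6126 Wb.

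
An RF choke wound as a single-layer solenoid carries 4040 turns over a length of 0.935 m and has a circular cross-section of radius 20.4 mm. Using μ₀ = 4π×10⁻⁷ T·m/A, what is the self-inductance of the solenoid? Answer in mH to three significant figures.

A = πr² = π(2.040×10^-2 m)² = 1.307×10^-3 m².
For a long solenoid, L = μ₀N²A/ℓ.
L = (4π×10⁻⁷)(4040)²(1.307×10^-3)/(0.935 m) = 2.868×10^-2 H.

L ≈ 28.7 mH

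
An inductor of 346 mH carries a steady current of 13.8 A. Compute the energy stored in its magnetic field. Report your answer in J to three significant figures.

U ≈ 32.9 J

Stored magnetic energy: U = ½LI².
U = ½(0.346 H)(13.8 A)² = 32.946 J.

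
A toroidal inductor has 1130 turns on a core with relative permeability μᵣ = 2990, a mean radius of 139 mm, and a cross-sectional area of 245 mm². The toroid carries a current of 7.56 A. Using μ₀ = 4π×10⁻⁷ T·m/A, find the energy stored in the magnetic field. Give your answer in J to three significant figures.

L = μ₀μᵣN²A/(2πR) = (4π×10⁻⁷)(2990)(1130)²(2.450×10^-4)/(2π×0.139) = 1.346 H.
U = ½LI² = ½(1.346)(7.56)² = 38.46 J.

U ≈ 38.5 J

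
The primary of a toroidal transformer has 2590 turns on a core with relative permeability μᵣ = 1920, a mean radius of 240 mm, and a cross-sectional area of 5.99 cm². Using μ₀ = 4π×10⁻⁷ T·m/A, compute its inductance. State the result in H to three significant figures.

For a thin toroid, L = μ₀μᵣN²A/(2πR).
L = (4π×10⁻⁷)(1920)(2590)²(5.990×10^-4) / (2π×0.24 m) = 6.429 H.

L ≈ 6.43 H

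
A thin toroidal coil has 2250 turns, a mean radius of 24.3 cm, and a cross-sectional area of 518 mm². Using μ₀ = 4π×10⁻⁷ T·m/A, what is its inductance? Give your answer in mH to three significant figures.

For a thin toroid, L = μ₀N²A/(2πR).
L = (4π×10⁻⁷)(2250)²(5.180×10^-4) / (2π×0.243 m) = 2.158×10^-3 H.

L ≈ 2.16 mH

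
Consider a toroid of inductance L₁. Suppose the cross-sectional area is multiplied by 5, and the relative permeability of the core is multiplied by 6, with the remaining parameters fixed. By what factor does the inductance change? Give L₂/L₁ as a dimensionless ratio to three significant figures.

L₂/L₁ = 30.0

For a toroid, L ∝ μᵣN²A/R.
L₂/L₁ = (5) × (6) = 30.0.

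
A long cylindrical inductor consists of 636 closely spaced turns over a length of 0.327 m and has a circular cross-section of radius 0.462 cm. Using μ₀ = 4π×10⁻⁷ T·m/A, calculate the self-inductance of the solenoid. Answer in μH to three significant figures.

A = πr² = π(4.620×10^-3 m)² = 6.706×10^-5 m².
For a long solenoid, L = μ₀N²A/ℓ.
L = (4π×10⁻⁷)(636)²(6.706×10^-5)/(0.327 m) = 1.042×10^-4 H.

L ≈ 104 μH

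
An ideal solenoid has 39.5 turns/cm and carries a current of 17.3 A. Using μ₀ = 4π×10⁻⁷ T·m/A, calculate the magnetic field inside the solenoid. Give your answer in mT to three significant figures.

Inside a long solenoid, B = μ₀nI.
B = (4π×10⁻⁷)(3.950×10^3 m⁻¹)(17.3 A) = 8.587×10^-2 T.

B ≈ 85.9 mT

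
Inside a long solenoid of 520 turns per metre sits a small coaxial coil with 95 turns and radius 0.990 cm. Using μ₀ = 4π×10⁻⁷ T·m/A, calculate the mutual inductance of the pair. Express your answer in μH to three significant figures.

The outer solenoid produces a uniform field B₁ = μ₀n₁I₁ across the inner coil,
so the flux linkage is N₂Φ = N₂B₁A₂ = μ₀n₁N₂A₂·I₁, giving M = μ₀n₁N₂A₂.
A₂ = πr² = π(9.900×10^-3 m)² = 3.079×10^-4 m².
M = (4π×10⁻⁷)(520)(95)(3.079×10^-4) = 1.911×10^-5 H.

M ≈ 19.1 μH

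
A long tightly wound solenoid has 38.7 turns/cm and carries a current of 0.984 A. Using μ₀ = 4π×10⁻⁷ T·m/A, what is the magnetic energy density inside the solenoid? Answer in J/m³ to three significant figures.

u ≈ 9.11 J/m³

B = μ₀nI = (4π×10⁻⁷)(3.870×10^3)(0.984) = 4.785×10^-3 T.
u = B²/(2μ₀) = (4.785×10^-3)²/(2×4π×10⁻⁷) = 9.112 J/m³.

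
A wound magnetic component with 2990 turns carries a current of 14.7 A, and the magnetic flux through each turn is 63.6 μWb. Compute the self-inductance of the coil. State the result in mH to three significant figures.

L ≈ 12.9 mH

Self-inductance is defined by L = NΦ_B/I (flux linkage over current).
L = (2990)(6.360×10^-5 Wb)/(14.7 A) = 1.294×10^-2 H.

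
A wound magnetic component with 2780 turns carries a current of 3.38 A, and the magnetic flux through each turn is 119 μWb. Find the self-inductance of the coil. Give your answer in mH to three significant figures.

L ≈ 97.9 mH

Self-inductance is defined by L = NΦ_B/I (flux linkage over current).
L = (2780)(1.190×10^-4 Wb)/(3.38 A) = 9.788×10^-2 H.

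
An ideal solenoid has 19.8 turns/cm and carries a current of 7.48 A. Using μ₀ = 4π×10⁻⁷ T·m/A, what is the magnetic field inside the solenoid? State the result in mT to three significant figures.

B ≈ 18.6 mT

Inside a long solenoid, B = μ₀nI.
B = (4π×10⁻⁷)(1.980×10^3 m⁻¹)(7.48 A) = 1.861×10^-2 T.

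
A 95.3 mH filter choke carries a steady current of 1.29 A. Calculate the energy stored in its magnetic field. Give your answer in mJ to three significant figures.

U ≈ 79.3 mJ

Stored magnetic energy: U = ½LI².
U = ½(9.530×10^-2 H)(1.29 A)² = 7.929×10^-2 J.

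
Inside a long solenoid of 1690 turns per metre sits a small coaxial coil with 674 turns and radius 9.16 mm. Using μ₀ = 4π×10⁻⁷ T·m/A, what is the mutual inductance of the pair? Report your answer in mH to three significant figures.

The outer solenoid produces a uniform field B₁ = μ₀n₁I₁ across the inner coil,
so the flux linkage is N₂Φ = N₂B₁A₂ = μ₀n₁N₂A₂·I₁, giving M = μ₀n₁N₂A₂.
A₂ = πr² = π(9.160×10^-3 m)² = 2.636×10^-4 m².
M = (4π×10⁻⁷)(1690)(674)(2.636×10^-4) = 3.773×10^-4 H.

M ≈ 0.377 mH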